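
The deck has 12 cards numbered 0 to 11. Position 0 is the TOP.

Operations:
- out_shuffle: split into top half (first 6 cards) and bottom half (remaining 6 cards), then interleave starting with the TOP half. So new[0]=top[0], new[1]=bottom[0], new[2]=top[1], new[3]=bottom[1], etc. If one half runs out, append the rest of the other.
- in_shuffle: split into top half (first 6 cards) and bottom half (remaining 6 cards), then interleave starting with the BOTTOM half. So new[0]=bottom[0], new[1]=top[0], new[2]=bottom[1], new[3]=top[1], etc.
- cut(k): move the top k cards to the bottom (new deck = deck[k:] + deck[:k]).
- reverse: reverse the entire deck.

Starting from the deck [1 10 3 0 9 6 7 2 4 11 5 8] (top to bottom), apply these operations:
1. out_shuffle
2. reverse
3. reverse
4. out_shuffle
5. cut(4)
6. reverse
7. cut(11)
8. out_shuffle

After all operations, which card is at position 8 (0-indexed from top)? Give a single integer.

Answer: 1

Derivation:
After op 1 (out_shuffle): [1 7 10 2 3 4 0 11 9 5 6 8]
After op 2 (reverse): [8 6 5 9 11 0 4 3 2 10 7 1]
After op 3 (reverse): [1 7 10 2 3 4 0 11 9 5 6 8]
After op 4 (out_shuffle): [1 0 7 11 10 9 2 5 3 6 4 8]
After op 5 (cut(4)): [10 9 2 5 3 6 4 8 1 0 7 11]
After op 6 (reverse): [11 7 0 1 8 4 6 3 5 2 9 10]
After op 7 (cut(11)): [10 11 7 0 1 8 4 6 3 5 2 9]
After op 8 (out_shuffle): [10 4 11 6 7 3 0 5 1 2 8 9]
Position 8: card 1.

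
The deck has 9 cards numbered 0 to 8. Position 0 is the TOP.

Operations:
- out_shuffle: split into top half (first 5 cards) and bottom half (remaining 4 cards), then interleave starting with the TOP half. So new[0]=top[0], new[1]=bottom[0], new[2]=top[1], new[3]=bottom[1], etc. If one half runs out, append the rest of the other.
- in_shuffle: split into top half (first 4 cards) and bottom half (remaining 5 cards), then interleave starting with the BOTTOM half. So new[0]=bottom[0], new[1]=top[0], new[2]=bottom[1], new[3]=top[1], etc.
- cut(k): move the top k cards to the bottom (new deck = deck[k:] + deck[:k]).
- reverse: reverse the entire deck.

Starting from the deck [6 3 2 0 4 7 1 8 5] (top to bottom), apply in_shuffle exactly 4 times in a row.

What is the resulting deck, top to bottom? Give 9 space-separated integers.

Answer: 0 8 2 1 3 7 6 4 5

Derivation:
After op 1 (in_shuffle): [4 6 7 3 1 2 8 0 5]
After op 2 (in_shuffle): [1 4 2 6 8 7 0 3 5]
After op 3 (in_shuffle): [8 1 7 4 0 2 3 6 5]
After op 4 (in_shuffle): [0 8 2 1 3 7 6 4 5]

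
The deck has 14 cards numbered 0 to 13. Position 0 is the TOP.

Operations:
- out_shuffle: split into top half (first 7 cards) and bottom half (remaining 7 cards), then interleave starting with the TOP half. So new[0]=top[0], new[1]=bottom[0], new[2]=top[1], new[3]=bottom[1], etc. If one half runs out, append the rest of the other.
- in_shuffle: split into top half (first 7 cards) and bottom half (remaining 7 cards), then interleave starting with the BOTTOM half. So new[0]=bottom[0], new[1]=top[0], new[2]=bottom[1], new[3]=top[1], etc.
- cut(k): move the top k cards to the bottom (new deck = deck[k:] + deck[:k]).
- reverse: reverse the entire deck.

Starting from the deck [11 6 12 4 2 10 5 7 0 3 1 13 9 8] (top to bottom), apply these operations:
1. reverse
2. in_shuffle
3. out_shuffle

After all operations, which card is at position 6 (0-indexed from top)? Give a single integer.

After op 1 (reverse): [8 9 13 1 3 0 7 5 10 2 4 12 6 11]
After op 2 (in_shuffle): [5 8 10 9 2 13 4 1 12 3 6 0 11 7]
After op 3 (out_shuffle): [5 1 8 12 10 3 9 6 2 0 13 11 4 7]
Position 6: card 9.

Answer: 9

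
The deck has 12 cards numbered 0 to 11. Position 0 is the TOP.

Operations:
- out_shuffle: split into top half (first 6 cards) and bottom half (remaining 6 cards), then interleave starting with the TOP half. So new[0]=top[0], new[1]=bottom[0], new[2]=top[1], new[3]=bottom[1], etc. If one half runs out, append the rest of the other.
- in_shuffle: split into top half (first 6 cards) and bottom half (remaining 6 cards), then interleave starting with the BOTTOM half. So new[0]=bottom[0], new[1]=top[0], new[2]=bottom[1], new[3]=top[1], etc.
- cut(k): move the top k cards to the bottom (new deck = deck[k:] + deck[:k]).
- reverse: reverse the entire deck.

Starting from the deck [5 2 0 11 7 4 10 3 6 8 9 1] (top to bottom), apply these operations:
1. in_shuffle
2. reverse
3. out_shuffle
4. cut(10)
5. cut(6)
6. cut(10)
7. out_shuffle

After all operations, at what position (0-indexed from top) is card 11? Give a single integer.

After op 1 (in_shuffle): [10 5 3 2 6 0 8 11 9 7 1 4]
After op 2 (reverse): [4 1 7 9 11 8 0 6 2 3 5 10]
After op 3 (out_shuffle): [4 0 1 6 7 2 9 3 11 5 8 10]
After op 4 (cut(10)): [8 10 4 0 1 6 7 2 9 3 11 5]
After op 5 (cut(6)): [7 2 9 3 11 5 8 10 4 0 1 6]
After op 6 (cut(10)): [1 6 7 2 9 3 11 5 8 10 4 0]
After op 7 (out_shuffle): [1 11 6 5 7 8 2 10 9 4 3 0]
Card 11 is at position 1.

Answer: 1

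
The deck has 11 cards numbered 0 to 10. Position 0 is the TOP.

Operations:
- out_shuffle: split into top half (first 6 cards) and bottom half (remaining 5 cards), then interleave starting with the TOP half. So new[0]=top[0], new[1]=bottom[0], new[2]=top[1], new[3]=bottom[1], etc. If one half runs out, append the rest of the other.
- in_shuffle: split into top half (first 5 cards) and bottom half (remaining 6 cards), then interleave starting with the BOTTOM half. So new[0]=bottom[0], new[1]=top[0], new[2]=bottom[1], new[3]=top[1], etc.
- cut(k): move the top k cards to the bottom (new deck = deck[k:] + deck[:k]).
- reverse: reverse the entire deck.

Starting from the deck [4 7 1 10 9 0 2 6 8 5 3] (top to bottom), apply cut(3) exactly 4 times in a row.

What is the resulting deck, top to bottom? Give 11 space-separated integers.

Answer: 7 1 10 9 0 2 6 8 5 3 4

Derivation:
After op 1 (cut(3)): [10 9 0 2 6 8 5 3 4 7 1]
After op 2 (cut(3)): [2 6 8 5 3 4 7 1 10 9 0]
After op 3 (cut(3)): [5 3 4 7 1 10 9 0 2 6 8]
After op 4 (cut(3)): [7 1 10 9 0 2 6 8 5 3 4]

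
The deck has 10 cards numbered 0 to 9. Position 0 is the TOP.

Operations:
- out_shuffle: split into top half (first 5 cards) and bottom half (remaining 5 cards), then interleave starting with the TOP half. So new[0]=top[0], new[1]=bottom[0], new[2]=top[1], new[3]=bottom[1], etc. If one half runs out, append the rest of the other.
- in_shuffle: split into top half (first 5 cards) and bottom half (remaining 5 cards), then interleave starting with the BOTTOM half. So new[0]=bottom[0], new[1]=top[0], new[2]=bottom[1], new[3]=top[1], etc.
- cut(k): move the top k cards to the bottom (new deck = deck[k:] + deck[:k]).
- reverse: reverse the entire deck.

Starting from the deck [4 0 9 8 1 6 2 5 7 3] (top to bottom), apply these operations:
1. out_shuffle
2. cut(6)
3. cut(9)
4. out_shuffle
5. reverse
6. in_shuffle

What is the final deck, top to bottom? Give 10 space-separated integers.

Answer: 7 9 6 3 8 2 4 1 5 0

Derivation:
After op 1 (out_shuffle): [4 6 0 2 9 5 8 7 1 3]
After op 2 (cut(6)): [8 7 1 3 4 6 0 2 9 5]
After op 3 (cut(9)): [5 8 7 1 3 4 6 0 2 9]
After op 4 (out_shuffle): [5 4 8 6 7 0 1 2 3 9]
After op 5 (reverse): [9 3 2 1 0 7 6 8 4 5]
After op 6 (in_shuffle): [7 9 6 3 8 2 4 1 5 0]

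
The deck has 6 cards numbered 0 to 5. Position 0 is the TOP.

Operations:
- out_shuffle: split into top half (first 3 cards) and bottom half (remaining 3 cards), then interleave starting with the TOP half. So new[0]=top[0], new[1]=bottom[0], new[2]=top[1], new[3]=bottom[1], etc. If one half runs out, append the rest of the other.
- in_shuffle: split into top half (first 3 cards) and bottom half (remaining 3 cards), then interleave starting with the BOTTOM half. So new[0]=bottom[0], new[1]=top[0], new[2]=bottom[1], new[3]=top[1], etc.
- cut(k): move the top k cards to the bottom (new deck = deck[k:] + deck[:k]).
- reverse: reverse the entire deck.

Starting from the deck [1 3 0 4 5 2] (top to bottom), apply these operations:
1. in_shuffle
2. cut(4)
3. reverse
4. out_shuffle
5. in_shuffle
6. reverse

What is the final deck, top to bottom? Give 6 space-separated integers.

Answer: 5 2 4 1 3 0

Derivation:
After op 1 (in_shuffle): [4 1 5 3 2 0]
After op 2 (cut(4)): [2 0 4 1 5 3]
After op 3 (reverse): [3 5 1 4 0 2]
After op 4 (out_shuffle): [3 4 5 0 1 2]
After op 5 (in_shuffle): [0 3 1 4 2 5]
After op 6 (reverse): [5 2 4 1 3 0]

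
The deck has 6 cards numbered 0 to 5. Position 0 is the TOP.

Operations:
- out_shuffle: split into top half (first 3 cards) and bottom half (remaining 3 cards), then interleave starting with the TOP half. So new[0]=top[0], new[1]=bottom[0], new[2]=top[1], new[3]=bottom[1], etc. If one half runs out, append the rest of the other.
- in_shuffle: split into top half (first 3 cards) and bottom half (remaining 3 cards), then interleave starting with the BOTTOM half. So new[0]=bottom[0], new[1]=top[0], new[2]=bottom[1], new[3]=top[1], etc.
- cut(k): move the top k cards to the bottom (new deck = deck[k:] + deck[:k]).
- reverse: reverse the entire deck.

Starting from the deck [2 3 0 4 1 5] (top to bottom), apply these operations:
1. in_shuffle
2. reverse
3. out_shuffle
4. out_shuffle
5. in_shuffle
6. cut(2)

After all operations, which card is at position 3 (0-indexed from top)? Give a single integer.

Answer: 1

Derivation:
After op 1 (in_shuffle): [4 2 1 3 5 0]
After op 2 (reverse): [0 5 3 1 2 4]
After op 3 (out_shuffle): [0 1 5 2 3 4]
After op 4 (out_shuffle): [0 2 1 3 5 4]
After op 5 (in_shuffle): [3 0 5 2 4 1]
After op 6 (cut(2)): [5 2 4 1 3 0]
Position 3: card 1.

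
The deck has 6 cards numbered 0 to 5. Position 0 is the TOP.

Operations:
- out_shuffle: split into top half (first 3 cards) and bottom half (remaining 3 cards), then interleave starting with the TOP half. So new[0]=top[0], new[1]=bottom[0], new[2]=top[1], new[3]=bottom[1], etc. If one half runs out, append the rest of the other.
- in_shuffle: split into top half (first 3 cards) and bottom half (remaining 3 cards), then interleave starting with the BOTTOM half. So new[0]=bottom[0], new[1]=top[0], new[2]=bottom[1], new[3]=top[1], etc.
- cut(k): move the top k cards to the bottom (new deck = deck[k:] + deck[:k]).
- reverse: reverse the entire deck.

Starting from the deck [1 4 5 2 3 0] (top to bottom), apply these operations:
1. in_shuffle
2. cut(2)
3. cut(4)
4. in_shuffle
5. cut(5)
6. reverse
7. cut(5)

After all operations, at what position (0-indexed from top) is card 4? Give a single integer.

Answer: 5

Derivation:
After op 1 (in_shuffle): [2 1 3 4 0 5]
After op 2 (cut(2)): [3 4 0 5 2 1]
After op 3 (cut(4)): [2 1 3 4 0 5]
After op 4 (in_shuffle): [4 2 0 1 5 3]
After op 5 (cut(5)): [3 4 2 0 1 5]
After op 6 (reverse): [5 1 0 2 4 3]
After op 7 (cut(5)): [3 5 1 0 2 4]
Card 4 is at position 5.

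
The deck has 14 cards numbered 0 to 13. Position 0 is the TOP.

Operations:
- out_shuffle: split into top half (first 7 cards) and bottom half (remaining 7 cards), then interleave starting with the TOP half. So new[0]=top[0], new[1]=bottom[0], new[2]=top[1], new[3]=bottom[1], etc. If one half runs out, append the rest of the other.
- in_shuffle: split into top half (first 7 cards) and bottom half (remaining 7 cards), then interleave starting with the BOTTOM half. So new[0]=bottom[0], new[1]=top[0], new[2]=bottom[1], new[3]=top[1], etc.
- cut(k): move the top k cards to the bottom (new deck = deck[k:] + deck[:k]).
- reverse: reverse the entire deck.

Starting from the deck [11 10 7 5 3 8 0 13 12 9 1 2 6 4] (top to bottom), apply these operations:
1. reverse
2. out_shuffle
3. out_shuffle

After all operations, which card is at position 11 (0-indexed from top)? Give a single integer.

After op 1 (reverse): [4 6 2 1 9 12 13 0 8 3 5 7 10 11]
After op 2 (out_shuffle): [4 0 6 8 2 3 1 5 9 7 12 10 13 11]
After op 3 (out_shuffle): [4 5 0 9 6 7 8 12 2 10 3 13 1 11]
Position 11: card 13.

Answer: 13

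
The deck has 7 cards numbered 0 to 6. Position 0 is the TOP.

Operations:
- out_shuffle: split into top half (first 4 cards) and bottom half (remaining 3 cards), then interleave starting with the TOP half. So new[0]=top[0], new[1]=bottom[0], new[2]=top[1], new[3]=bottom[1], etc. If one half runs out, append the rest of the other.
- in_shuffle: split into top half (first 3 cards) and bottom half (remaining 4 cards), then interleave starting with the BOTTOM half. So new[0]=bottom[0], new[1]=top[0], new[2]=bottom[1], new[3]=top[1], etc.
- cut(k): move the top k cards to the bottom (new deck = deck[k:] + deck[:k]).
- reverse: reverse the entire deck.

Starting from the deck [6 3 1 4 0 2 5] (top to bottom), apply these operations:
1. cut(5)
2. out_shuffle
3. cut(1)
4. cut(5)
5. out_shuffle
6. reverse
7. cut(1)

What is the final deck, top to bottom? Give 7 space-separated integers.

Answer: 0 1 6 2 4 3 5

Derivation:
After op 1 (cut(5)): [2 5 6 3 1 4 0]
After op 2 (out_shuffle): [2 1 5 4 6 0 3]
After op 3 (cut(1)): [1 5 4 6 0 3 2]
After op 4 (cut(5)): [3 2 1 5 4 6 0]
After op 5 (out_shuffle): [3 4 2 6 1 0 5]
After op 6 (reverse): [5 0 1 6 2 4 3]
After op 7 (cut(1)): [0 1 6 2 4 3 5]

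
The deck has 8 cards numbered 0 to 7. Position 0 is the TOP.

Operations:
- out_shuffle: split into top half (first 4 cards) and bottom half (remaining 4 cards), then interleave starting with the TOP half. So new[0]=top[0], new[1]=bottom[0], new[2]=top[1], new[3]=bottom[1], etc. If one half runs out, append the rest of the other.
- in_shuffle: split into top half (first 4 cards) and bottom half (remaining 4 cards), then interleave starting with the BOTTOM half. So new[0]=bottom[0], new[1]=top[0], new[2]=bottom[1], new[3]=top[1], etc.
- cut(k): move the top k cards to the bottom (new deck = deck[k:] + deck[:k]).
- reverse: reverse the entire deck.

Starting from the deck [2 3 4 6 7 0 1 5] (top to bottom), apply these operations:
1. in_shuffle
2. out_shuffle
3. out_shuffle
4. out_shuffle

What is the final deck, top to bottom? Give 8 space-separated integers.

After op 1 (in_shuffle): [7 2 0 3 1 4 5 6]
After op 2 (out_shuffle): [7 1 2 4 0 5 3 6]
After op 3 (out_shuffle): [7 0 1 5 2 3 4 6]
After op 4 (out_shuffle): [7 2 0 3 1 4 5 6]

Answer: 7 2 0 3 1 4 5 6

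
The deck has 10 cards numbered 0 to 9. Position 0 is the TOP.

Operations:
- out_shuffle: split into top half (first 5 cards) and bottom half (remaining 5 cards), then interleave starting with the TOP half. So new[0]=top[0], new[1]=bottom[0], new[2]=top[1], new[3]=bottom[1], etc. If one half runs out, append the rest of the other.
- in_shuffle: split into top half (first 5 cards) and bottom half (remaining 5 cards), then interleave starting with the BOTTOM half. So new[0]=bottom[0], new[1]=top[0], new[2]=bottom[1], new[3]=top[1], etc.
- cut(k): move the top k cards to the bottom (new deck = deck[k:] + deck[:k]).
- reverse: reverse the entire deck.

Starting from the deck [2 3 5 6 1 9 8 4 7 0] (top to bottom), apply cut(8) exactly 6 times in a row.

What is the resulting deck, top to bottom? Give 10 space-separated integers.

Answer: 7 0 2 3 5 6 1 9 8 4

Derivation:
After op 1 (cut(8)): [7 0 2 3 5 6 1 9 8 4]
After op 2 (cut(8)): [8 4 7 0 2 3 5 6 1 9]
After op 3 (cut(8)): [1 9 8 4 7 0 2 3 5 6]
After op 4 (cut(8)): [5 6 1 9 8 4 7 0 2 3]
After op 5 (cut(8)): [2 3 5 6 1 9 8 4 7 0]
After op 6 (cut(8)): [7 0 2 3 5 6 1 9 8 4]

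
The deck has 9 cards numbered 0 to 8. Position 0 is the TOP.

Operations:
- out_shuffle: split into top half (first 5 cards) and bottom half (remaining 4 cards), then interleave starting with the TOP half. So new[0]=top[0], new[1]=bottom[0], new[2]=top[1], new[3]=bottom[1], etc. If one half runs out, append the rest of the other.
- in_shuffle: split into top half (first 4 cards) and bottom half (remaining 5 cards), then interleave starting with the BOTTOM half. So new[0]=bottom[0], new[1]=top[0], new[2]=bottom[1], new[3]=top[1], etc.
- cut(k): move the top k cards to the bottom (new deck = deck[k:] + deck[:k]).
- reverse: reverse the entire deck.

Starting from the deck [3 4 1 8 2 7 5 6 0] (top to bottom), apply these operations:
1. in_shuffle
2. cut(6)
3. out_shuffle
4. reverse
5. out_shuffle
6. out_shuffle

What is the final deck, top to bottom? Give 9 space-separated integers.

After op 1 (in_shuffle): [2 3 7 4 5 1 6 8 0]
After op 2 (cut(6)): [6 8 0 2 3 7 4 5 1]
After op 3 (out_shuffle): [6 7 8 4 0 5 2 1 3]
After op 4 (reverse): [3 1 2 5 0 4 8 7 6]
After op 5 (out_shuffle): [3 4 1 8 2 7 5 6 0]
After op 6 (out_shuffle): [3 7 4 5 1 6 8 0 2]

Answer: 3 7 4 5 1 6 8 0 2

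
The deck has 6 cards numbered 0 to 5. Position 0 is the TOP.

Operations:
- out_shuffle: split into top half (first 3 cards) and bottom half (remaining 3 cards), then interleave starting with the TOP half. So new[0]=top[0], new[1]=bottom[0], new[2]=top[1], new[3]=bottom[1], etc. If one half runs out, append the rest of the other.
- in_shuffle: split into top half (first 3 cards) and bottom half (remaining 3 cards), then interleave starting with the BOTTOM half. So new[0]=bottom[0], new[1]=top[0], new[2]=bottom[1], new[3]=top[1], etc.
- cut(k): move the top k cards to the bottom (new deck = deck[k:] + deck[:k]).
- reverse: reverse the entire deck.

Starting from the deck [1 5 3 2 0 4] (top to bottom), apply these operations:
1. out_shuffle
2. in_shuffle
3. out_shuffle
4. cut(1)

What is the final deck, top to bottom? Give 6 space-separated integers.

After op 1 (out_shuffle): [1 2 5 0 3 4]
After op 2 (in_shuffle): [0 1 3 2 4 5]
After op 3 (out_shuffle): [0 2 1 4 3 5]
After op 4 (cut(1)): [2 1 4 3 5 0]

Answer: 2 1 4 3 5 0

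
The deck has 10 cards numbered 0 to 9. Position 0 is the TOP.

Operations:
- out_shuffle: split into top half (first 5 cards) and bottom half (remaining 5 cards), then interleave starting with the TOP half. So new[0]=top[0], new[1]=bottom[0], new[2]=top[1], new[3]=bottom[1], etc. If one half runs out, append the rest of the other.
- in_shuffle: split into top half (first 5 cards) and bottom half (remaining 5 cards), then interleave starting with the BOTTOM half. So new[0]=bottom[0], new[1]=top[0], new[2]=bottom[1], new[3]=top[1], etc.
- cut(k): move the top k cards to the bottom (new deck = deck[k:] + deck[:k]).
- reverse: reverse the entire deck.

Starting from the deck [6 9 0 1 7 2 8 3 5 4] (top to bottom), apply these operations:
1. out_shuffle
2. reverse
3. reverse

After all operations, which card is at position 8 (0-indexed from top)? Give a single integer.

Answer: 7

Derivation:
After op 1 (out_shuffle): [6 2 9 8 0 3 1 5 7 4]
After op 2 (reverse): [4 7 5 1 3 0 8 9 2 6]
After op 3 (reverse): [6 2 9 8 0 3 1 5 7 4]
Position 8: card 7.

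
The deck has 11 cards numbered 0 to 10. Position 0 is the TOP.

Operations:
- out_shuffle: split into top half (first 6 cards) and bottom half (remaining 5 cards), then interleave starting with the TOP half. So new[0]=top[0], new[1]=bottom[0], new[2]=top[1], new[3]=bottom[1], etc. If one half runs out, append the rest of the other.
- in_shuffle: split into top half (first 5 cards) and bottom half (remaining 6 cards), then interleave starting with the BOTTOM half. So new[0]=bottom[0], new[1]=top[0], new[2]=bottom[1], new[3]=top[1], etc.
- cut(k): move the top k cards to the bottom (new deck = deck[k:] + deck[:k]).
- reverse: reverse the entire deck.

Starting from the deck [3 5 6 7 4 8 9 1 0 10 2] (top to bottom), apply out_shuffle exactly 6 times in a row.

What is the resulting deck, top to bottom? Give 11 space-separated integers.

After op 1 (out_shuffle): [3 9 5 1 6 0 7 10 4 2 8]
After op 2 (out_shuffle): [3 7 9 10 5 4 1 2 6 8 0]
After op 3 (out_shuffle): [3 1 7 2 9 6 10 8 5 0 4]
After op 4 (out_shuffle): [3 10 1 8 7 5 2 0 9 4 6]
After op 5 (out_shuffle): [3 2 10 0 1 9 8 4 7 6 5]
After op 6 (out_shuffle): [3 8 2 4 10 7 0 6 1 5 9]

Answer: 3 8 2 4 10 7 0 6 1 5 9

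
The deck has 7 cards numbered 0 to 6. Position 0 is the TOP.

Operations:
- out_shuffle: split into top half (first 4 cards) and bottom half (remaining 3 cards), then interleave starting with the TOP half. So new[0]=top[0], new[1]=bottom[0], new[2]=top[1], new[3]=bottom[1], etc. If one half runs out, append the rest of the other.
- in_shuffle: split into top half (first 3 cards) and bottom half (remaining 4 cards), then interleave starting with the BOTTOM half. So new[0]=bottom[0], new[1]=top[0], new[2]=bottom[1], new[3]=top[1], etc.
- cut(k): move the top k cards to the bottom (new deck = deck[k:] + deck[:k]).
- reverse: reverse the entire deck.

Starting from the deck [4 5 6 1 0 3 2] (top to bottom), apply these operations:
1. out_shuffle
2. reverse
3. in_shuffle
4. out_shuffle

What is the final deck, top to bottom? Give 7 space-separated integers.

Answer: 3 0 1 6 5 4 2

Derivation:
After op 1 (out_shuffle): [4 0 5 3 6 2 1]
After op 2 (reverse): [1 2 6 3 5 0 4]
After op 3 (in_shuffle): [3 1 5 2 0 6 4]
After op 4 (out_shuffle): [3 0 1 6 5 4 2]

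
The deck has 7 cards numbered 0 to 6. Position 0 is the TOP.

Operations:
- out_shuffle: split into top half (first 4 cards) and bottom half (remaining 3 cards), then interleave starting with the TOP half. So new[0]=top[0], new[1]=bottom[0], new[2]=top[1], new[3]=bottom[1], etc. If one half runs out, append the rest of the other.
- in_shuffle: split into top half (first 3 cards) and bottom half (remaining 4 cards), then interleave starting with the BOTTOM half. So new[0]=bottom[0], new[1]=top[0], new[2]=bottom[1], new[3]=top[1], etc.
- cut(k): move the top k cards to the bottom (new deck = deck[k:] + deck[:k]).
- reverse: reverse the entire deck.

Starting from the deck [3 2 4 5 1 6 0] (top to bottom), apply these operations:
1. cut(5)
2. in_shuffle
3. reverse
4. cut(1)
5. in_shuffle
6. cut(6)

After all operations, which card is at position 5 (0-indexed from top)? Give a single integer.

Answer: 2

Derivation:
After op 1 (cut(5)): [6 0 3 2 4 5 1]
After op 2 (in_shuffle): [2 6 4 0 5 3 1]
After op 3 (reverse): [1 3 5 0 4 6 2]
After op 4 (cut(1)): [3 5 0 4 6 2 1]
After op 5 (in_shuffle): [4 3 6 5 2 0 1]
After op 6 (cut(6)): [1 4 3 6 5 2 0]
Position 5: card 2.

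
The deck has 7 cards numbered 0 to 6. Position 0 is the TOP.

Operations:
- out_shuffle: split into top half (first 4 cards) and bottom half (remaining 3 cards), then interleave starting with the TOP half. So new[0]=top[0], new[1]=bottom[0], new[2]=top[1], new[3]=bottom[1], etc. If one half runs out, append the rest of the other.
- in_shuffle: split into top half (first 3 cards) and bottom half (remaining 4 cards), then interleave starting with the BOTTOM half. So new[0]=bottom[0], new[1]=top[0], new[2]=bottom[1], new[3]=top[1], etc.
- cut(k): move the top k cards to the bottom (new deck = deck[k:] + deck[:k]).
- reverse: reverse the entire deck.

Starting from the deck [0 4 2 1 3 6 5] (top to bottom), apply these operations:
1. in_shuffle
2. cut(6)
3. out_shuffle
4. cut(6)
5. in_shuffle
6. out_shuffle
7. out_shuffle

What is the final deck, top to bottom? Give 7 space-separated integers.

After op 1 (in_shuffle): [1 0 3 4 6 2 5]
After op 2 (cut(6)): [5 1 0 3 4 6 2]
After op 3 (out_shuffle): [5 4 1 6 0 2 3]
After op 4 (cut(6)): [3 5 4 1 6 0 2]
After op 5 (in_shuffle): [1 3 6 5 0 4 2]
After op 6 (out_shuffle): [1 0 3 4 6 2 5]
After op 7 (out_shuffle): [1 6 0 2 3 5 4]

Answer: 1 6 0 2 3 5 4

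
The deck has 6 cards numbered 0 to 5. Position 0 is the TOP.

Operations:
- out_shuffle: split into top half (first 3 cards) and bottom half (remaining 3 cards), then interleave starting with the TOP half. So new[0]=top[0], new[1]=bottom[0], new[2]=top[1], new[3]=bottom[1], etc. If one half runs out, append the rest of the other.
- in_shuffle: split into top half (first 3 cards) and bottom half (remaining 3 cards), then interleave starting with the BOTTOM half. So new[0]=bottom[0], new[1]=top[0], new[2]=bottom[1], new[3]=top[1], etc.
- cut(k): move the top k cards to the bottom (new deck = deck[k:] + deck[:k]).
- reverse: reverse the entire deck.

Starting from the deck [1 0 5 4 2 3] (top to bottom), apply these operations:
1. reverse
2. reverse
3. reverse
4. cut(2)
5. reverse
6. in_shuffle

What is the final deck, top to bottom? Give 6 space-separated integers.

After op 1 (reverse): [3 2 4 5 0 1]
After op 2 (reverse): [1 0 5 4 2 3]
After op 3 (reverse): [3 2 4 5 0 1]
After op 4 (cut(2)): [4 5 0 1 3 2]
After op 5 (reverse): [2 3 1 0 5 4]
After op 6 (in_shuffle): [0 2 5 3 4 1]

Answer: 0 2 5 3 4 1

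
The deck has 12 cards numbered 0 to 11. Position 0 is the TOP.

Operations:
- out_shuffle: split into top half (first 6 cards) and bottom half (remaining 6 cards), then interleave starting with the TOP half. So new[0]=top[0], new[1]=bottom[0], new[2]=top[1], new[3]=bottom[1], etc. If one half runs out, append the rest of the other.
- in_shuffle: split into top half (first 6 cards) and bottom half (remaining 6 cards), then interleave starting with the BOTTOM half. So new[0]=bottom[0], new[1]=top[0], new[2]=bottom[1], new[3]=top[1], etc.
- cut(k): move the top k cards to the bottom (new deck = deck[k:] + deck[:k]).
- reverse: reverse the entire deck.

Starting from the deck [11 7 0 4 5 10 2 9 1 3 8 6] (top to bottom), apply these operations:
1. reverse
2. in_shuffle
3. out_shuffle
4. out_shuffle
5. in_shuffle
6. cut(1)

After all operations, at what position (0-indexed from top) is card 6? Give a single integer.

Answer: 8

Derivation:
After op 1 (reverse): [6 8 3 1 9 2 10 5 4 0 7 11]
After op 2 (in_shuffle): [10 6 5 8 4 3 0 1 7 9 11 2]
After op 3 (out_shuffle): [10 0 6 1 5 7 8 9 4 11 3 2]
After op 4 (out_shuffle): [10 8 0 9 6 4 1 11 5 3 7 2]
After op 5 (in_shuffle): [1 10 11 8 5 0 3 9 7 6 2 4]
After op 6 (cut(1)): [10 11 8 5 0 3 9 7 6 2 4 1]
Card 6 is at position 8.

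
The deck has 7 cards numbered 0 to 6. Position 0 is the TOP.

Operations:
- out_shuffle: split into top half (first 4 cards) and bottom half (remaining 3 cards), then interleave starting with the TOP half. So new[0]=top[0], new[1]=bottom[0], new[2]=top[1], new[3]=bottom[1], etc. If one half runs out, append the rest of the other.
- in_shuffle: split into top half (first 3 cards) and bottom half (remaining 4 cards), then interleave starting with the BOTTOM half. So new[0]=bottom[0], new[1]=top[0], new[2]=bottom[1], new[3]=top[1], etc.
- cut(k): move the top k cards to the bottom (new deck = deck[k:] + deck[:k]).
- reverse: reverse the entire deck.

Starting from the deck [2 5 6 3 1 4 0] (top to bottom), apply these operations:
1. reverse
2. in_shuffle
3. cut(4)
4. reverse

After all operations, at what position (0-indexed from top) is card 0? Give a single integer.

After op 1 (reverse): [0 4 1 3 6 5 2]
After op 2 (in_shuffle): [3 0 6 4 5 1 2]
After op 3 (cut(4)): [5 1 2 3 0 6 4]
After op 4 (reverse): [4 6 0 3 2 1 5]
Card 0 is at position 2.

Answer: 2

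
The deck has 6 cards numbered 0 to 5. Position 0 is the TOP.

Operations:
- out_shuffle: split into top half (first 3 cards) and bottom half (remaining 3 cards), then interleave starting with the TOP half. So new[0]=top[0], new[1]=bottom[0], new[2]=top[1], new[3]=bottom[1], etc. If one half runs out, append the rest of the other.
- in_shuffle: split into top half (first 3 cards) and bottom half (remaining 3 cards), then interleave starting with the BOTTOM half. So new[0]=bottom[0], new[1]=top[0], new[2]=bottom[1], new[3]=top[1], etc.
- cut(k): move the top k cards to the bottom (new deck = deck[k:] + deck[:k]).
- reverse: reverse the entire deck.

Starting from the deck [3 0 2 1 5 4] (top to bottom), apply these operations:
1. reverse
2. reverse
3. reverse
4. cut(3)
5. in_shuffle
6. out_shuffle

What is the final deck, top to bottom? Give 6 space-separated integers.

Answer: 4 0 2 1 5 3

Derivation:
After op 1 (reverse): [4 5 1 2 0 3]
After op 2 (reverse): [3 0 2 1 5 4]
After op 3 (reverse): [4 5 1 2 0 3]
After op 4 (cut(3)): [2 0 3 4 5 1]
After op 5 (in_shuffle): [4 2 5 0 1 3]
After op 6 (out_shuffle): [4 0 2 1 5 3]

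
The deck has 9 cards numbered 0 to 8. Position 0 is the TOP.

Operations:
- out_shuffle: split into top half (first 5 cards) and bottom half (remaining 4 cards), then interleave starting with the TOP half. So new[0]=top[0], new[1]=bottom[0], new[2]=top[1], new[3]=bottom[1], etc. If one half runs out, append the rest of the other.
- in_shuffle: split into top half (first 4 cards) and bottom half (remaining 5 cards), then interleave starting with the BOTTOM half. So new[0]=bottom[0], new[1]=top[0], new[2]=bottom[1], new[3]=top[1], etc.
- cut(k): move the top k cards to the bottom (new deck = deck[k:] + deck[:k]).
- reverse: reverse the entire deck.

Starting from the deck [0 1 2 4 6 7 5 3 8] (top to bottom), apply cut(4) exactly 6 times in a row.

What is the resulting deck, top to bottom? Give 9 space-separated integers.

Answer: 5 3 8 0 1 2 4 6 7

Derivation:
After op 1 (cut(4)): [6 7 5 3 8 0 1 2 4]
After op 2 (cut(4)): [8 0 1 2 4 6 7 5 3]
After op 3 (cut(4)): [4 6 7 5 3 8 0 1 2]
After op 4 (cut(4)): [3 8 0 1 2 4 6 7 5]
After op 5 (cut(4)): [2 4 6 7 5 3 8 0 1]
After op 6 (cut(4)): [5 3 8 0 1 2 4 6 7]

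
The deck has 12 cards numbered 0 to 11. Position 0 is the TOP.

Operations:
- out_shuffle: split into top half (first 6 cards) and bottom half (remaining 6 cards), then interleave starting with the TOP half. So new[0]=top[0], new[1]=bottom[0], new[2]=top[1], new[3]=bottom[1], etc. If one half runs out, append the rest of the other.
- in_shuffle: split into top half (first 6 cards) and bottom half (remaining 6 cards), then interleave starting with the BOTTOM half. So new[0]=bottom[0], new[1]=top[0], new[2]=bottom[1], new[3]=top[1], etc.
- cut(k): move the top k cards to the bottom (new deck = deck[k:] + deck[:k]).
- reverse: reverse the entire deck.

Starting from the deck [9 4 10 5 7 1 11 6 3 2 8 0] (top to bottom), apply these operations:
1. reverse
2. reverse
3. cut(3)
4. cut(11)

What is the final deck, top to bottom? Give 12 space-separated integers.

After op 1 (reverse): [0 8 2 3 6 11 1 7 5 10 4 9]
After op 2 (reverse): [9 4 10 5 7 1 11 6 3 2 8 0]
After op 3 (cut(3)): [5 7 1 11 6 3 2 8 0 9 4 10]
After op 4 (cut(11)): [10 5 7 1 11 6 3 2 8 0 9 4]

Answer: 10 5 7 1 11 6 3 2 8 0 9 4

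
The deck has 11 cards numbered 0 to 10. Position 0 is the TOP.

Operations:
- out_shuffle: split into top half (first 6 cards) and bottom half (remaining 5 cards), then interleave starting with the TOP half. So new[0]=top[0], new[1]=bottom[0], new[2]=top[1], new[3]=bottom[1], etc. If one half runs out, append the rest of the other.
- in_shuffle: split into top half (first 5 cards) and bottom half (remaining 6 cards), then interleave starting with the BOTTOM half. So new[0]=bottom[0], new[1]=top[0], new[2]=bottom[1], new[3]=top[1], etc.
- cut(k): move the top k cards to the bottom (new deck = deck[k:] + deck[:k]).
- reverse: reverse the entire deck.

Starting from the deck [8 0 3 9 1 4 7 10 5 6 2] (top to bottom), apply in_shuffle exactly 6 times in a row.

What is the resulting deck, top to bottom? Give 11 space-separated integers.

After op 1 (in_shuffle): [4 8 7 0 10 3 5 9 6 1 2]
After op 2 (in_shuffle): [3 4 5 8 9 7 6 0 1 10 2]
After op 3 (in_shuffle): [7 3 6 4 0 5 1 8 10 9 2]
After op 4 (in_shuffle): [5 7 1 3 8 6 10 4 9 0 2]
After op 5 (in_shuffle): [6 5 10 7 4 1 9 3 0 8 2]
After op 6 (in_shuffle): [1 6 9 5 3 10 0 7 8 4 2]

Answer: 1 6 9 5 3 10 0 7 8 4 2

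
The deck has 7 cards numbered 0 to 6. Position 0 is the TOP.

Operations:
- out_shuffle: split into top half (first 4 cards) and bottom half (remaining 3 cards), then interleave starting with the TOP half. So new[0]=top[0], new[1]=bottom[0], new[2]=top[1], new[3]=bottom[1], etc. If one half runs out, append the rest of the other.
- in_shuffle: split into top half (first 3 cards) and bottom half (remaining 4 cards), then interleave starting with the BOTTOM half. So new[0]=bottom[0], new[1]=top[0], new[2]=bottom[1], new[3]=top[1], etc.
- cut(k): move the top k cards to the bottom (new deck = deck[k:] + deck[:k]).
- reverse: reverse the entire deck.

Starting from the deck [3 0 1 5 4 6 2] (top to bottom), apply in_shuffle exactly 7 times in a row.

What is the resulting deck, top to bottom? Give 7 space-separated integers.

After op 1 (in_shuffle): [5 3 4 0 6 1 2]
After op 2 (in_shuffle): [0 5 6 3 1 4 2]
After op 3 (in_shuffle): [3 0 1 5 4 6 2]
After op 4 (in_shuffle): [5 3 4 0 6 1 2]
After op 5 (in_shuffle): [0 5 6 3 1 4 2]
After op 6 (in_shuffle): [3 0 1 5 4 6 2]
After op 7 (in_shuffle): [5 3 4 0 6 1 2]

Answer: 5 3 4 0 6 1 2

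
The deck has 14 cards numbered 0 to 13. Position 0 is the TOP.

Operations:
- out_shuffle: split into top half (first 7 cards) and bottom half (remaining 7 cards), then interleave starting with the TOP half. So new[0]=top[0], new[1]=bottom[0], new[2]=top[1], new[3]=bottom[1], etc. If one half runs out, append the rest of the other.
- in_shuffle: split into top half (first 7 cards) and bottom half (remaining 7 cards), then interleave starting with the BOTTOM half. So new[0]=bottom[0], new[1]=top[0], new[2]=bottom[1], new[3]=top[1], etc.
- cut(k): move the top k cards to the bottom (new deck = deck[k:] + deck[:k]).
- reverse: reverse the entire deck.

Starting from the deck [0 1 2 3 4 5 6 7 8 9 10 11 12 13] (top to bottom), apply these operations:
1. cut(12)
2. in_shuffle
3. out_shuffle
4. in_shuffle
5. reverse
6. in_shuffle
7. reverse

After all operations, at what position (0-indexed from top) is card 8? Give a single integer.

After op 1 (cut(12)): [12 13 0 1 2 3 4 5 6 7 8 9 10 11]
After op 2 (in_shuffle): [5 12 6 13 7 0 8 1 9 2 10 3 11 4]
After op 3 (out_shuffle): [5 1 12 9 6 2 13 10 7 3 0 11 8 4]
After op 4 (in_shuffle): [10 5 7 1 3 12 0 9 11 6 8 2 4 13]
After op 5 (reverse): [13 4 2 8 6 11 9 0 12 3 1 7 5 10]
After op 6 (in_shuffle): [0 13 12 4 3 2 1 8 7 6 5 11 10 9]
After op 7 (reverse): [9 10 11 5 6 7 8 1 2 3 4 12 13 0]
Card 8 is at position 6.

Answer: 6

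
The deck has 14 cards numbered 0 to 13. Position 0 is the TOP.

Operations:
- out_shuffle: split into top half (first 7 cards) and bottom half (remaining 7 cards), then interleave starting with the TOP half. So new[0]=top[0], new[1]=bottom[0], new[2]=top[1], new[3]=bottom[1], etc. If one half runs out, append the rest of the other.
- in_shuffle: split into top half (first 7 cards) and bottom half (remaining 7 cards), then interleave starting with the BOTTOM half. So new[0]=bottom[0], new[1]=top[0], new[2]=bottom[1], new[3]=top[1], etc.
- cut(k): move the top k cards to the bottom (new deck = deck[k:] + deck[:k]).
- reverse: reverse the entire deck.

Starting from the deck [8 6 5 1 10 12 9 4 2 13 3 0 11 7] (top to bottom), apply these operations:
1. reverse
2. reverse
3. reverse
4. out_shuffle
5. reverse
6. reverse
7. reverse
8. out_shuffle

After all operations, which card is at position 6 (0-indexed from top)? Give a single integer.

Answer: 2

Derivation:
After op 1 (reverse): [7 11 0 3 13 2 4 9 12 10 1 5 6 8]
After op 2 (reverse): [8 6 5 1 10 12 9 4 2 13 3 0 11 7]
After op 3 (reverse): [7 11 0 3 13 2 4 9 12 10 1 5 6 8]
After op 4 (out_shuffle): [7 9 11 12 0 10 3 1 13 5 2 6 4 8]
After op 5 (reverse): [8 4 6 2 5 13 1 3 10 0 12 11 9 7]
After op 6 (reverse): [7 9 11 12 0 10 3 1 13 5 2 6 4 8]
After op 7 (reverse): [8 4 6 2 5 13 1 3 10 0 12 11 9 7]
After op 8 (out_shuffle): [8 3 4 10 6 0 2 12 5 11 13 9 1 7]
Position 6: card 2.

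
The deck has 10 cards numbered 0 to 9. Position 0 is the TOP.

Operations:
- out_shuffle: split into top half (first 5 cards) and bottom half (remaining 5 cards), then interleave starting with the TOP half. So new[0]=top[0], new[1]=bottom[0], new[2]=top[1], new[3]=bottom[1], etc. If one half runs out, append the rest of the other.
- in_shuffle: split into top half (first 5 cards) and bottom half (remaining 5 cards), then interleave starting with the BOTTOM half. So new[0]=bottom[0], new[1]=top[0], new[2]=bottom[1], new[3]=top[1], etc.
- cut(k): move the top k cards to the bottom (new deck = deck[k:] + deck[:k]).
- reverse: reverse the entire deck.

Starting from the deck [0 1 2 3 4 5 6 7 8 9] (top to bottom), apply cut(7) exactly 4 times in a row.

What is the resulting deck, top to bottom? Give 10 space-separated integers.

After op 1 (cut(7)): [7 8 9 0 1 2 3 4 5 6]
After op 2 (cut(7)): [4 5 6 7 8 9 0 1 2 3]
After op 3 (cut(7)): [1 2 3 4 5 6 7 8 9 0]
After op 4 (cut(7)): [8 9 0 1 2 3 4 5 6 7]

Answer: 8 9 0 1 2 3 4 5 6 7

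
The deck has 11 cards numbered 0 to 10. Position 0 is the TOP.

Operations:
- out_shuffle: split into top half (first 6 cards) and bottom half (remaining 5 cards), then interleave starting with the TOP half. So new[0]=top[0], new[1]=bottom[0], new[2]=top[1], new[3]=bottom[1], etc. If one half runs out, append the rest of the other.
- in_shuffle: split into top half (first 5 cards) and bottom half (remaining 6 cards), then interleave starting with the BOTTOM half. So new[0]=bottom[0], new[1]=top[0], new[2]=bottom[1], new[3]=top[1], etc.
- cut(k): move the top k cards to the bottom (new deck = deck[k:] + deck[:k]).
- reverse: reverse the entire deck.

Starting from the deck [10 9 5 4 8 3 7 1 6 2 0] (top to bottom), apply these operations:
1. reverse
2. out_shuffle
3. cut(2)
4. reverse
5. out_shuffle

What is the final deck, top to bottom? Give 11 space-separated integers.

After op 1 (reverse): [0 2 6 1 7 3 8 4 5 9 10]
After op 2 (out_shuffle): [0 8 2 4 6 5 1 9 7 10 3]
After op 3 (cut(2)): [2 4 6 5 1 9 7 10 3 0 8]
After op 4 (reverse): [8 0 3 10 7 9 1 5 6 4 2]
After op 5 (out_shuffle): [8 1 0 5 3 6 10 4 7 2 9]

Answer: 8 1 0 5 3 6 10 4 7 2 9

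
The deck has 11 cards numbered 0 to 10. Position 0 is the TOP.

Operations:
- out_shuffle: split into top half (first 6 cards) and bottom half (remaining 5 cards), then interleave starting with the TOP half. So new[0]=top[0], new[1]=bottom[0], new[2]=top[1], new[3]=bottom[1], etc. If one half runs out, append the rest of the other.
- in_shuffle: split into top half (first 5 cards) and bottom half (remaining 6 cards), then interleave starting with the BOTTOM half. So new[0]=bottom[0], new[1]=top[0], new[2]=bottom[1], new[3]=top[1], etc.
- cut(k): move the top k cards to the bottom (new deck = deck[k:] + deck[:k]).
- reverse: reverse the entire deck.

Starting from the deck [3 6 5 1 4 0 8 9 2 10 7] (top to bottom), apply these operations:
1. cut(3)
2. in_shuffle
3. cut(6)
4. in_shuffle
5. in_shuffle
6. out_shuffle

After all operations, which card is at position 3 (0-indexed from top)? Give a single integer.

Answer: 8

Derivation:
After op 1 (cut(3)): [1 4 0 8 9 2 10 7 3 6 5]
After op 2 (in_shuffle): [2 1 10 4 7 0 3 8 6 9 5]
After op 3 (cut(6)): [3 8 6 9 5 2 1 10 4 7 0]
After op 4 (in_shuffle): [2 3 1 8 10 6 4 9 7 5 0]
After op 5 (in_shuffle): [6 2 4 3 9 1 7 8 5 10 0]
After op 6 (out_shuffle): [6 7 2 8 4 5 3 10 9 0 1]
Position 3: card 8.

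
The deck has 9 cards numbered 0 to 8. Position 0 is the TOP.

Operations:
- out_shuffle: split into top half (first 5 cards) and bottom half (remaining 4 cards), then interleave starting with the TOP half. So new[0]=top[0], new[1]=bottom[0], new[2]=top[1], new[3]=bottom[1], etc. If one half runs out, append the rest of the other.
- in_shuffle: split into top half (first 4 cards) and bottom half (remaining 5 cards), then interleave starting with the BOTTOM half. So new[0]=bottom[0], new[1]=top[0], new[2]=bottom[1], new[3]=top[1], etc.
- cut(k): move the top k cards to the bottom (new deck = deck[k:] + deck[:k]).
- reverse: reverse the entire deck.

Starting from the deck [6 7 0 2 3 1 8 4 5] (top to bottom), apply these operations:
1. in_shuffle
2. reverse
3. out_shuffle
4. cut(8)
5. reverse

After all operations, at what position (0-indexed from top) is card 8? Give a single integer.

After op 1 (in_shuffle): [3 6 1 7 8 0 4 2 5]
After op 2 (reverse): [5 2 4 0 8 7 1 6 3]
After op 3 (out_shuffle): [5 7 2 1 4 6 0 3 8]
After op 4 (cut(8)): [8 5 7 2 1 4 6 0 3]
After op 5 (reverse): [3 0 6 4 1 2 7 5 8]
Card 8 is at position 8.

Answer: 8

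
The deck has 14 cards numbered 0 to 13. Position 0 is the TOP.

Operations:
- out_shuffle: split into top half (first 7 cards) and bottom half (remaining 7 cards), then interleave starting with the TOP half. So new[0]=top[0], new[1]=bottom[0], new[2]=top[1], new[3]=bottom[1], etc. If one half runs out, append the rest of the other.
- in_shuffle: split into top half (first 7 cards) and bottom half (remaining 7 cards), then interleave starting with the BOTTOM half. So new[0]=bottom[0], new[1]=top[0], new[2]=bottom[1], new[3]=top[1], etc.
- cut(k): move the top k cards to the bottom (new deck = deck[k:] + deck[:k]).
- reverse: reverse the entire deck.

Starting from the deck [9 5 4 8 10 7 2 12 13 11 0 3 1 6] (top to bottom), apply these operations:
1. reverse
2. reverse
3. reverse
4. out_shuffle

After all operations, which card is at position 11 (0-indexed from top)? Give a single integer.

Answer: 5

Derivation:
After op 1 (reverse): [6 1 3 0 11 13 12 2 7 10 8 4 5 9]
After op 2 (reverse): [9 5 4 8 10 7 2 12 13 11 0 3 1 6]
After op 3 (reverse): [6 1 3 0 11 13 12 2 7 10 8 4 5 9]
After op 4 (out_shuffle): [6 2 1 7 3 10 0 8 11 4 13 5 12 9]
Position 11: card 5.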